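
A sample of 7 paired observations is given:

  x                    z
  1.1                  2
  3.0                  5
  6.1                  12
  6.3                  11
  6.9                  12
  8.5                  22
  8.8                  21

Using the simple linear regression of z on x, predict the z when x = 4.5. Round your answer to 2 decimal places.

n = 7, Σx = 40.7, Σy = 85, Σxy = 614.3, Σx² = 284.41
Sxx = Σx² − (Σx)²/n = 284.41 − 236.641429 = 47.768571
Sxy = Σxy − (Σx)(Σy)/n = 614.3 − 494.214286 = 120.085714
b = Sxy/Sxx = 120.085714/47.768571 = 2.513906
a = ȳ − b·x̄ = 12.142857 − 2.513906·5.814286 = -2.473713
ŷ(4.5) = a + b·4.5 = -2.473713 + 2.513906·4.5 = 8.838866

8.84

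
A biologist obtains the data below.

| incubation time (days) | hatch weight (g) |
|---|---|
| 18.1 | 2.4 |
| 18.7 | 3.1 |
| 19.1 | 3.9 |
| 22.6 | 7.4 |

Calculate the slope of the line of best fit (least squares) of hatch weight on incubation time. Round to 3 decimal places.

n = 4, Σx = 78.5, Σy = 16.8, Σxy = 343.14, Σx² = 1552.87
Sxx = Σx² − (Σx)²/n = 1552.87 − 1540.5625 = 12.3075
Sxy = Σxy − (Σx)(Σy)/n = 343.14 − 329.7 = 13.44
b = Sxy/Sxx = 13.44/12.3075 = 1.092017

1.092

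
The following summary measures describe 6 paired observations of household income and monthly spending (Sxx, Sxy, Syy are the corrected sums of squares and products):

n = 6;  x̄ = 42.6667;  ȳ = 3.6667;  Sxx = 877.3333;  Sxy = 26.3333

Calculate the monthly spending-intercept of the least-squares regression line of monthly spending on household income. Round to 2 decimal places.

b = Sxy/Sxx = 26.3333/877.3333 = 0.030015
a = ȳ − b·x̄ = 3.6667 − 0.030015·42.6667 = 2.386052

2.39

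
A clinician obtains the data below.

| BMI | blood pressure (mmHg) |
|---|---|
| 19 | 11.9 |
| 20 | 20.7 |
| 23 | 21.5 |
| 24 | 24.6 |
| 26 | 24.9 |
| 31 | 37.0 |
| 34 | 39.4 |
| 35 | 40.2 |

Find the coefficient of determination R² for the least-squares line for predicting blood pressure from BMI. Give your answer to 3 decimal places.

n = 8, Σx = 212, Σy = 220.2, Σxy = 6266, Σx² = 5884, Σy² = 6794.92
Sxx = Σx² − (Σx)²/n = 5884 − 5618 = 266
Sxy = Σxy − (Σx)(Σy)/n = 6266 − 5835.3 = 430.7
Syy = Σy² − (Σy)²/n = 6794.92 − 6061.005 = 733.915
R² = Sxy²/(Sxx·Syy) = (430.7)²/(266·733.915) = 0.950216

0.950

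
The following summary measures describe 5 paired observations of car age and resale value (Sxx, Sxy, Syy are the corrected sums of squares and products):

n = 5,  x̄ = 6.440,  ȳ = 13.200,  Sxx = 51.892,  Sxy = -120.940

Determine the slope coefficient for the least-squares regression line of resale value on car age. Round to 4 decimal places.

b = Sxy/Sxx = -120.94/51.892 = -2.330610

-2.3306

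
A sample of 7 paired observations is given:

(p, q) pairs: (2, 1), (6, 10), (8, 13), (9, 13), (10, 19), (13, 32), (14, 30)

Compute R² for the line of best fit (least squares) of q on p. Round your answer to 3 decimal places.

0.939

n = 7, Σx = 62, Σy = 118, Σxy = 1309, Σx² = 650, Σy² = 2724
Sxx = Σx² − (Σx)²/n = 650 − 549.142857 = 100.857143
Sxy = Σxy − (Σx)(Σy)/n = 1309 − 1045.142857 = 263.857143
Syy = Σy² − (Σy)²/n = 2724 − 1989.142857 = 734.857143
R² = Sxy²/(Sxx·Syy) = (263.857143)²/(100.857143·734.857143) = 0.939351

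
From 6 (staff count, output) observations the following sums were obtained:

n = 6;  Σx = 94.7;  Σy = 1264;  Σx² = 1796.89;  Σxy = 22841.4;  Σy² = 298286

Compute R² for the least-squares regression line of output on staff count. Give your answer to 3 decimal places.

Sxx = Σx² − (Σx)²/n = 1796.89 − 1494.681667 = 302.208333
Sxy = Σxy − (Σx)(Σy)/n = 22841.4 − 19950.133333 = 2891.266667
Syy = Σy² − (Σy)²/n = 298286 − 266282.666667 = 32003.333333
R² = Sxy²/(Sxx·Syy) = (2891.266667)²/(302.208333·32003.333333) = 0.864320

0.864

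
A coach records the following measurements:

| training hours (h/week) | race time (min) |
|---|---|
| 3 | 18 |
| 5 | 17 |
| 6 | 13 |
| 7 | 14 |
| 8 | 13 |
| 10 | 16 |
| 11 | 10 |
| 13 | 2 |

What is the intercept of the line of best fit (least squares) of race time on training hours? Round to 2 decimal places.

n = 8, Σx = 63, Σy = 103, Σxy = 715, Σx² = 573
Sxx = Σx² − (Σx)²/n = 573 − 496.125 = 76.875
Sxy = Σxy − (Σx)(Σy)/n = 715 − 811.125 = -96.125
b = Sxy/Sxx = -96.125/76.875 = -1.250407
a = ȳ − b·x̄ = 12.875 − (-1.250407)·7.875 = 22.721951

22.72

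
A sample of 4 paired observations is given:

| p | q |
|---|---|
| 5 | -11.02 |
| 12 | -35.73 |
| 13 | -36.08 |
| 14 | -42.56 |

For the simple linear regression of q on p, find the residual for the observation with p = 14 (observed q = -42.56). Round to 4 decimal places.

-1.0455

n = 4, Σx = 44, Σy = -125.39, Σxy = -1548.74, Σx² = 534
Sxx = Σx² − (Σx)²/n = 534 − 484 = 50
Sxy = Σxy − (Σx)(Σy)/n = -1548.74 − (-1379.29) = -169.45
b = Sxy/Sxx = -169.45/50 = -3.389
a = ȳ − b·x̄ = -31.3475 − (-3.389)·11 = 5.9315
ŷ(14) = 5.9315 + (-3.389)·14 = -41.5145
residual = y − ŷ = -42.56 − (-41.5145) = -1.0455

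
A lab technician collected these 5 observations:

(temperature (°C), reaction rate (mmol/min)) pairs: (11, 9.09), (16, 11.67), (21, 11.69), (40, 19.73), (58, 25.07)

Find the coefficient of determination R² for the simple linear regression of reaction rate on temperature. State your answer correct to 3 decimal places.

n = 5, Σx = 146, Σy = 77.25, Σxy = 2775.46, Σx² = 5782, Σy² = 1373.2509
Sxx = Σx² − (Σx)²/n = 5782 − 4263.2 = 1518.8
Sxy = Σxy − (Σx)(Σy)/n = 2775.46 − 2255.7 = 519.76
Syy = Σy² − (Σy)²/n = 1373.2509 − 1193.5125 = 179.7384
R² = Sxy²/(Sxx·Syy) = (519.76)²/(1518.8·179.7384) = 0.989610

0.990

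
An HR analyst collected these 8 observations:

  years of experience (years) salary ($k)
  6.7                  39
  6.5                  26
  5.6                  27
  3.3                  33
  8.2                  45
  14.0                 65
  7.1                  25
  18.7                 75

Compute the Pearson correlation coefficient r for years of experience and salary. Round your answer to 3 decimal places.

0.922

n = 8, Σx = 70.1, Σy = 335, Σxy = 3549.4, Σx² = 792.73, Σy² = 16515
Sxx = Σx² − (Σx)²/n = 792.73 − 614.25125 = 178.47875
Sxy = Σxy − (Σx)(Σy)/n = 3549.4 − 2935.4375 = 613.9625
Syy = Σy² − (Σy)²/n = 16515 − 14028.125 = 2486.875
r = Sxy/√(Sxx·Syy) = 613.9625/√(443854.341406) = 613.9625/666.223942 = 0.921556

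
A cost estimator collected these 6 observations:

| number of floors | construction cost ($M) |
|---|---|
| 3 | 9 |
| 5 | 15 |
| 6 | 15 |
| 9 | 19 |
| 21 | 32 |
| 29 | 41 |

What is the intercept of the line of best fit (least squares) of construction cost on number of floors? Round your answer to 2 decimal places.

7.76

n = 6, Σx = 73, Σy = 131, Σxy = 2224, Σx² = 1433
Sxx = Σx² − (Σx)²/n = 1433 − 888.166667 = 544.833333
Sxy = Σxy − (Σx)(Σy)/n = 2224 − 1593.833333 = 630.166667
b = Sxy/Sxx = 630.166667/544.833333 = 1.156623
a = ȳ − b·x̄ = 21.833333 − 1.156623·12.166667 = 7.761089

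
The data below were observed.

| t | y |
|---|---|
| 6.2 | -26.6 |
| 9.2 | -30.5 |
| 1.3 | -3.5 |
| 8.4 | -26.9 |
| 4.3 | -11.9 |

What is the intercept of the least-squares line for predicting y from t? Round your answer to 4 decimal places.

n = 5, Σx = 29.4, Σy = -99.4, Σxy = -727.2, Σx² = 213.82
Sxx = Σx² − (Σx)²/n = 213.82 − 172.872 = 40.948
Sxy = Σxy − (Σx)(Σy)/n = -727.2 − (-584.472) = -142.728
b = Sxy/Sxx = -142.728/40.948 = -3.485591
a = ȳ − b·x̄ = -19.88 − (-3.485591)·5.88 = 0.615278

0.6153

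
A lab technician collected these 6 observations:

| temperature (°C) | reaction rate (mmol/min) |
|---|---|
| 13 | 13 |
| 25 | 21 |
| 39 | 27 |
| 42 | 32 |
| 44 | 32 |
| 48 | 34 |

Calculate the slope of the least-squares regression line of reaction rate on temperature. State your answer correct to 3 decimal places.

n = 6, Σx = 211, Σy = 159, Σxy = 6131, Σx² = 8319
Sxx = Σx² − (Σx)²/n = 8319 − 7420.166667 = 898.833333
Sxy = Σxy − (Σx)(Σy)/n = 6131 − 5591.5 = 539.5
b = Sxy/Sxx = 539.5/898.833333 = 0.600223

0.600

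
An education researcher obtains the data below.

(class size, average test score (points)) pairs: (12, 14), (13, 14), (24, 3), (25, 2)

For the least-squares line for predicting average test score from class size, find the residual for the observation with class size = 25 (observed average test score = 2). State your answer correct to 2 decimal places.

n = 4, Σx = 74, Σy = 33, Σxy = 472, Σx² = 1514
Sxx = Σx² − (Σx)²/n = 1514 − 1369 = 145
Sxy = Σxy − (Σx)(Σy)/n = 472 − 610.5 = -138.5
b = Sxy/Sxx = -138.5/145 = -0.955172
a = ȳ − b·x̄ = 8.25 − (-0.955172)·18.5 = 25.920690
ŷ(25) = 25.920690 + (-0.955172)·25 = 2.041379
residual = y − ŷ = 2 − 2.041379 = -0.041379

-0.04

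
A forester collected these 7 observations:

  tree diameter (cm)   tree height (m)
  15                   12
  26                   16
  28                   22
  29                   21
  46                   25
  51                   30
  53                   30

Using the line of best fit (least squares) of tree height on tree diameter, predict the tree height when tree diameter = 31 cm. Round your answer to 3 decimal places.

n = 7, Σx = 248, Σy = 156, Σxy = 6091, Σx² = 10052
Sxx = Σx² − (Σx)²/n = 10052 − 8786.285714 = 1265.714286
Sxy = Σxy − (Σx)(Σy)/n = 6091 − 5526.857143 = 564.142857
b = Sxy/Sxx = 564.142857/1265.714286 = 0.445711
a = ȳ − b·x̄ = 22.285714 − 0.445711·35.428571 = 6.494808
ŷ(31) = a + b·31 = 6.494808 + 0.445711·31 = 20.311851

20.312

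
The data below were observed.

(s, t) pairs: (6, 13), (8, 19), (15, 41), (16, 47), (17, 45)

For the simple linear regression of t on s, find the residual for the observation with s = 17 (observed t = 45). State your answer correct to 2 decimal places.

n = 5, Σx = 62, Σy = 165, Σxy = 2362, Σx² = 870
Sxx = Σx² − (Σx)²/n = 870 − 768.8 = 101.2
Sxy = Σxy − (Σx)(Σy)/n = 2362 − 2046 = 316
b = Sxy/Sxx = 316/101.2 = 3.122530
a = ȳ − b·x̄ = 33 − 3.122530·12.4 = -5.719368
ŷ(17) = -5.719368 + 3.122530·17 = 47.363636
residual = y − ŷ = 45 − 47.363636 = -2.363636

-2.36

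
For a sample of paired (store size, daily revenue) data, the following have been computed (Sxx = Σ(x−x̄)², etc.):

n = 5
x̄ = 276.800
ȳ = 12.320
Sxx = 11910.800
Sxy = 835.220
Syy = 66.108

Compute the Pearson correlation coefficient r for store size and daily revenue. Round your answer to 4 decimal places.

0.9412

r = Sxy/√(Sxx·Syy) = 835.22/√(787399.1664) = 835.22/887.355152 = 0.941247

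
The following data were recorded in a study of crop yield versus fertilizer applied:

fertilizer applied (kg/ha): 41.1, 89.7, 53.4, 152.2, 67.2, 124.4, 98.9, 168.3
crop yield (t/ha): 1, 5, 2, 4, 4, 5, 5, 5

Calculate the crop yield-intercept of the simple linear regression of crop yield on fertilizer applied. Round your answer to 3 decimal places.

n = 8, Σx = 795.2, Σy = 31, Σxy = 3432, Σx² = 93849
Sxx = Σx² − (Σx)²/n = 93849 − 79042.88 = 14806.12
Sxy = Σxy − (Σx)(Σy)/n = 3432 − 3081.4 = 350.6
b = Sxy/Sxx = 350.6/14806.12 = 0.023679
a = ȳ − b·x̄ = 3.875 − 0.023679·99.4 = 1.521268

1.521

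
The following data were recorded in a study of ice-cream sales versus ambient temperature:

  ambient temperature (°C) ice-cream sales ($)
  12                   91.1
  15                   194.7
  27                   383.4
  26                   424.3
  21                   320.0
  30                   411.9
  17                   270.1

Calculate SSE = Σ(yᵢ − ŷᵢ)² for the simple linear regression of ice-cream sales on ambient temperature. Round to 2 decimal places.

8472.39

n = 7, Σx = 148, Σy = 2095.5, Σxy = 49066, Σx² = 3404, Σy² = 718248.97
Sxx = Σx² − (Σx)²/n = 3404 − 3129.142857 = 274.857143
Sxy = Σxy − (Σx)(Σy)/n = 49066 − 44304.857143 = 4761.142857
Syy = Σy² − (Σy)²/n = 718248.97 − 627302.892857 = 90946.077143
b = Sxy/Sxx = 4761.142857/274.857143 = 17.322245
SSE = Syy − b·Sxy = 90946.077143 − 17.322245·4761.142857 = 8472.392557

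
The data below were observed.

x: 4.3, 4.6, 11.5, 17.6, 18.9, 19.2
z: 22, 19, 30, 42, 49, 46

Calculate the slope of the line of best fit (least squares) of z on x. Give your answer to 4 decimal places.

n = 6, Σx = 76.1, Σy = 208, Σxy = 3075.5, Σx² = 1207.51
Sxx = Σx² − (Σx)²/n = 1207.51 − 965.201667 = 242.308333
Sxy = Σxy − (Σx)(Σy)/n = 3075.5 − 2638.133333 = 437.366667
b = Sxy/Sxx = 437.366667/242.308333 = 1.805001

1.8050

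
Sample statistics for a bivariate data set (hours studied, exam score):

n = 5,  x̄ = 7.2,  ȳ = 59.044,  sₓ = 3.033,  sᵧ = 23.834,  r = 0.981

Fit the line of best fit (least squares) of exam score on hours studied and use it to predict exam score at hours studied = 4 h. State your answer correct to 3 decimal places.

34.375

b = r · sᵧ/sₓ = 0.981 · 23.834/3.033 = 7.708920
a = ȳ − b·x̄ = 59.044 − 7.708920·7.2 = 3.539777
ŷ(4) = a + b·4 = 3.539777 + 7.708920·4 = 34.375456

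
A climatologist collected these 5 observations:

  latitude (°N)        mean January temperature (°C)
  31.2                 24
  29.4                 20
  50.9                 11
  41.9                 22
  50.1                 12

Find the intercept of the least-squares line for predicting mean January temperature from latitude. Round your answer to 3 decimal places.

37.825

n = 5, Σx = 203.5, Σy = 89, Σxy = 3419.7, Σx² = 8694.23
Sxx = Σx² − (Σx)²/n = 8694.23 − 8282.45 = 411.78
Sxy = Σxy − (Σx)(Σy)/n = 3419.7 − 3622.3 = -202.6
b = Sxy/Sxx = -202.6/411.78 = -0.492010
a = ȳ − b·x̄ = 17.8 − (-0.492010)·40.7 = 37.824819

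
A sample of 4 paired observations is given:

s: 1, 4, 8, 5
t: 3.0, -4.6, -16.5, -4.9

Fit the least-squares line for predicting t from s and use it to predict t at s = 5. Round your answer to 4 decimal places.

-7.1180

n = 4, Σx = 18, Σy = -23, Σxy = -171.9, Σx² = 106
Sxx = Σx² − (Σx)²/n = 106 − 81 = 25
Sxy = Σxy − (Σx)(Σy)/n = -171.9 − (-103.5) = -68.4
b = Sxy/Sxx = -68.4/25 = -2.736
a = ȳ − b·x̄ = -5.75 − (-2.736)·4.5 = 6.562
ŷ(5) = a + b·5 = 6.562 + (-2.736)·5 = -7.118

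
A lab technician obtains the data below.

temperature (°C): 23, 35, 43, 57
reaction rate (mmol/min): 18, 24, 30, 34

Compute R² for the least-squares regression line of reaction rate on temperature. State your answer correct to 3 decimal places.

n = 4, Σx = 158, Σy = 106, Σxy = 4482, Σx² = 6852, Σy² = 2956
Sxx = Σx² − (Σx)²/n = 6852 − 6241 = 611
Sxy = Σxy − (Σx)(Σy)/n = 4482 − 4187 = 295
Syy = Σy² − (Σy)²/n = 2956 − 2809 = 147
R² = Sxy²/(Sxx·Syy) = (295)²/(611·147) = 0.968915

0.969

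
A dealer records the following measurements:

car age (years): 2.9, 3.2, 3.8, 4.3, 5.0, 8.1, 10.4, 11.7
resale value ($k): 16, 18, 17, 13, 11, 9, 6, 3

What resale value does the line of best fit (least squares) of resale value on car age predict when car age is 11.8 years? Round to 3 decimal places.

3.113

n = 8, Σx = 49.4, Σy = 93, Σxy = 449.9, Σx² = 387.24
Sxx = Σx² − (Σx)²/n = 387.24 − 305.045 = 82.195
Sxy = Σxy − (Σx)(Σy)/n = 449.9 − 574.275 = -124.375
b = Sxy/Sxx = -124.375/82.195 = -1.513170
a = ȳ − b·x̄ = 11.625 − (-1.513170)·6.175 = 20.968824
ŷ(11.8) = a + b·11.8 = 20.968824 + (-1.513170)·11.8 = 3.113419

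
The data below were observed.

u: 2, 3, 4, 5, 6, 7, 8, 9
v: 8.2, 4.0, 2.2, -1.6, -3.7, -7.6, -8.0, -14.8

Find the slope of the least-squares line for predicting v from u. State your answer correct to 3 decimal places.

-3.006

n = 8, Σx = 44, Σy = -21.3, Σxy = -243.4, Σx² = 284
Sxx = Σx² − (Σx)²/n = 284 − 242 = 42
Sxy = Σxy − (Σx)(Σy)/n = -243.4 − (-117.15) = -126.25
b = Sxy/Sxx = -126.25/42 = -3.005952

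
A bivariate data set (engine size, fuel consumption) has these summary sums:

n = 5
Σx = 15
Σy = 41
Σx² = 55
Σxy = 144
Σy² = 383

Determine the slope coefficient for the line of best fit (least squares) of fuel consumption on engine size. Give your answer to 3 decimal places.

Sxx = Σx² − (Σx)²/n = 55 − 45 = 10
Sxy = Σxy − (Σx)(Σy)/n = 144 − 123 = 21
b = Sxy/Sxx = 21/10 = 2.1

2.100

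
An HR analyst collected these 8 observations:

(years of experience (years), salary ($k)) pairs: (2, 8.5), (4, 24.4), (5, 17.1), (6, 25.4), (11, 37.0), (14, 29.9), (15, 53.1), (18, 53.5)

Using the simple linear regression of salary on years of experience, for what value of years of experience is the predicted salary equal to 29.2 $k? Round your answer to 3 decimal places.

n = 8, Σx = 75, Σy = 248.9, Σxy = 2937.6, Σx² = 947
Sxx = Σx² − (Σx)²/n = 947 − 703.125 = 243.875
Sxy = Σxy − (Σx)(Σy)/n = 2937.6 − 2333.4375 = 604.1625
b = Sxy/Sxx = 604.1625/243.875 = 2.477345
a = ȳ − b·x̄ = 31.1125 − 2.477345·9.375 = 7.887391
Set a + b·x = 29.2: x = (29.2 − 7.887391) / 2.477345 = 8.603004

8.603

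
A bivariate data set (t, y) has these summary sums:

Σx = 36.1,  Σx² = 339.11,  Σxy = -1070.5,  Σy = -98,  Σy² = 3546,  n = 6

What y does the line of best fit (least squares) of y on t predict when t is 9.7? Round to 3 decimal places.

-30.862

Sxx = Σx² − (Σx)²/n = 339.11 − 217.201667 = 121.908333
Sxy = Σxy − (Σx)(Σy)/n = -1070.5 − (-589.633333) = -480.866667
b = Sxy/Sxx = -480.866667/121.908333 = -3.944494
a = ȳ − b·x̄ = -16.333333 − (-3.944494)·6.016667 = 7.399371
ŷ(9.7) = a + b·9.7 = 7.399371 + (-3.944494)·9.7 = -30.862219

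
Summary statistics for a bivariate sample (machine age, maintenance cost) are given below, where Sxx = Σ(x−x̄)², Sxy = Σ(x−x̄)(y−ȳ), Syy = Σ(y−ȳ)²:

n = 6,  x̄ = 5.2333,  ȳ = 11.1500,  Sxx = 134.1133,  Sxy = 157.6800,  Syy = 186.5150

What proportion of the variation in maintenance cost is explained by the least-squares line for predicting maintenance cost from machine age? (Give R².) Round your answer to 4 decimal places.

0.9940

R² = Sxy²/(Sxx·Syy) = (157.68)²/(134.1133·186.515) = 0.993957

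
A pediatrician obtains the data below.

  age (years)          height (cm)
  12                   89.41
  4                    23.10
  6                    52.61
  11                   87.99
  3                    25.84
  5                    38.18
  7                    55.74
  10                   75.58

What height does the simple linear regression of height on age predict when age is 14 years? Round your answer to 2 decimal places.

n = 8, Σx = 58, Σy = 448.45, Σxy = 3863.27, Σx² = 500
Sxx = Σx² − (Σx)²/n = 500 − 420.5 = 79.5
Sxy = Σxy − (Σx)(Σy)/n = 3863.27 − 3251.2625 = 612.0075
b = Sxy/Sxx = 612.0075/79.5 = 7.698208
a = ȳ − b·x̄ = 56.05625 − 7.698208·7.25 = 0.244245
ŷ(14) = a + b·14 = 0.244245 + 7.698208·14 = 108.019151

108.02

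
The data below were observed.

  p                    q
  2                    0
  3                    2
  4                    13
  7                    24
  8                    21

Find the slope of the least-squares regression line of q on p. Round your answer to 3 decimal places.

n = 5, Σx = 24, Σy = 60, Σxy = 394, Σx² = 142
Sxx = Σx² − (Σx)²/n = 142 − 115.2 = 26.8
Sxy = Σxy − (Σx)(Σy)/n = 394 − 288 = 106
b = Sxy/Sxx = 106/26.8 = 3.955224

3.955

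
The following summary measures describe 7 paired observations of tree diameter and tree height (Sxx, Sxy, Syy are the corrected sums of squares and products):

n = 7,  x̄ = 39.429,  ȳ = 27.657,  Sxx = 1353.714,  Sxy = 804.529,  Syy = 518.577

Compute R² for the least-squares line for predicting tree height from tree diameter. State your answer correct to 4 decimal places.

R² = Sxy²/(Sxx·Syy) = (804.529)²/(1353.714·518.577) = 0.922026

0.9220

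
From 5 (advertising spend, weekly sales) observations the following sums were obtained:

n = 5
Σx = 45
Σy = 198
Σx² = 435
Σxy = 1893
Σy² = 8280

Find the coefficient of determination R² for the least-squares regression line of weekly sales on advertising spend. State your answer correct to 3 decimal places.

Sxx = Σx² − (Σx)²/n = 435 − 405 = 30
Sxy = Σxy − (Σx)(Σy)/n = 1893 − 1782 = 111
Syy = Σy² − (Σy)²/n = 8280 − 7840.8 = 439.2
R² = Sxy²/(Sxx·Syy) = (111)²/(30·439.2) = 0.935109

0.935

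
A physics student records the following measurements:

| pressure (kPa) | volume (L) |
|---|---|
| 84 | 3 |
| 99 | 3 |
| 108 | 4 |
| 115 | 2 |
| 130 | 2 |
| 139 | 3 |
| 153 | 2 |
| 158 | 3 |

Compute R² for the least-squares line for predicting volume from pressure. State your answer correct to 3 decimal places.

0.112

n = 8, Σx = 986, Σy = 22, Σxy = 2668, Σx² = 126340, Σy² = 64
Sxx = Σx² − (Σx)²/n = 126340 − 121524.5 = 4815.5
Sxy = Σxy − (Σx)(Σy)/n = 2668 − 2711.5 = -43.5
Syy = Σy² − (Σy)²/n = 64 − 60.5 = 3.5
R² = Sxy²/(Sxx·Syy) = (-43.5)²/(4815.5·3.5) = 0.112271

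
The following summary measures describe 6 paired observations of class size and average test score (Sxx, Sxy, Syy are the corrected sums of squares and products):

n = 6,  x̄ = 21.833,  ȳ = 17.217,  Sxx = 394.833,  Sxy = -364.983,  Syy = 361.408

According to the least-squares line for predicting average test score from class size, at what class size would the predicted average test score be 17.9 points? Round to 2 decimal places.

b = Sxy/Sxx = -364.983/394.833 = -0.924398
a = ȳ − b·x̄ = 17.217 − (-0.924398)·21.833 = 37.399391
Set a + b·x = 17.9: x = (17.9 − 37.399391) / (-0.924398) = 21.094141

21.09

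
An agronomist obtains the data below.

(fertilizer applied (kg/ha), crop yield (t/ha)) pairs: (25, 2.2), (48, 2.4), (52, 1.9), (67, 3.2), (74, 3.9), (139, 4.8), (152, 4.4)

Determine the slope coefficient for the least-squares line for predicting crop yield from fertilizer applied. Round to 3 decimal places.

n = 7, Σx = 557, Σy = 22.8, Σxy = 2108, Σx² = 58023
Sxx = Σx² − (Σx)²/n = 58023 − 44321.285714 = 13701.714286
Sxy = Σxy − (Σx)(Σy)/n = 2108 − 1814.228571 = 293.771429
b = Sxy/Sxx = 293.771429/13701.714286 = 0.021440

0.021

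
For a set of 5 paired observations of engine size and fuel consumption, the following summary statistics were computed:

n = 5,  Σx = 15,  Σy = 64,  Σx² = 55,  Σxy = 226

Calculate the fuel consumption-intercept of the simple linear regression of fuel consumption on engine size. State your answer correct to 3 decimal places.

2.600

Sxx = Σx² − (Σx)²/n = 55 − 45 = 10
Sxy = Σxy − (Σx)(Σy)/n = 226 − 192 = 34
b = Sxy/Sxx = 34/10 = 3.4
a = ȳ − b·x̄ = 12.8 − 3.4·3 = 2.6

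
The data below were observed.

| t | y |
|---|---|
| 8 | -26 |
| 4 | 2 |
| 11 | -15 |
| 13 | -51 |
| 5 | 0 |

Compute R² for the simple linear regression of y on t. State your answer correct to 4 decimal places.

n = 5, Σx = 41, Σy = -90, Σxy = -1028, Σx² = 395, Σy² = 3506
Sxx = Σx² − (Σx)²/n = 395 − 336.2 = 58.8
Sxy = Σxy − (Σx)(Σy)/n = -1028 − (-738) = -290
Syy = Σy² − (Σy)²/n = 3506 − 1620 = 1886
R² = Sxy²/(Sxx·Syy) = (-290)²/(58.8·1886) = 0.758363

0.7584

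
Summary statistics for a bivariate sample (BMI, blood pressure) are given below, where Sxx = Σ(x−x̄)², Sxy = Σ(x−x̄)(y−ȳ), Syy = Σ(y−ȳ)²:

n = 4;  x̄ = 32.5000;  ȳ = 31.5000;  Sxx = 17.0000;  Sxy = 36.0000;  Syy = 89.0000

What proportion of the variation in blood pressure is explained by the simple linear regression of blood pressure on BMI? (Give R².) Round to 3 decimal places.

0.857

R² = Sxy²/(Sxx·Syy) = (36)²/(17·89) = 0.856576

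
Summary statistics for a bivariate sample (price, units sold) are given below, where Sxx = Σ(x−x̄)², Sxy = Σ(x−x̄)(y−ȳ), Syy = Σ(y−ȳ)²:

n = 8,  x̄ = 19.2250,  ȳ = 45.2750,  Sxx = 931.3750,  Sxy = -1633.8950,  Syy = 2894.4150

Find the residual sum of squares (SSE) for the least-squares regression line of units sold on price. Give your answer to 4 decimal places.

b = Sxy/Sxx = -1633.895/931.375 = -1.754283
SSE = Syy − b·Sxy = 2894.415 − (-1.754283)·(-1633.895) = 28.101355

28.1014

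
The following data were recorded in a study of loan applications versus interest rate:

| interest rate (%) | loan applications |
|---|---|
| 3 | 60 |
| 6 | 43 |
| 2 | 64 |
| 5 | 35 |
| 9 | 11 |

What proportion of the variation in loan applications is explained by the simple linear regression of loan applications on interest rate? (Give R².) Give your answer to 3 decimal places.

n = 5, Σx = 25, Σy = 213, Σxy = 840, Σx² = 155, Σy² = 10891
Sxx = Σx² − (Σx)²/n = 155 − 125 = 30
Sxy = Σxy − (Σx)(Σy)/n = 840 − 1065 = -225
Syy = Σy² − (Σy)²/n = 10891 − 9073.8 = 1817.2
R² = Sxy²/(Sxx·Syy) = (-225)²/(30·1817.2) = 0.928626

0.929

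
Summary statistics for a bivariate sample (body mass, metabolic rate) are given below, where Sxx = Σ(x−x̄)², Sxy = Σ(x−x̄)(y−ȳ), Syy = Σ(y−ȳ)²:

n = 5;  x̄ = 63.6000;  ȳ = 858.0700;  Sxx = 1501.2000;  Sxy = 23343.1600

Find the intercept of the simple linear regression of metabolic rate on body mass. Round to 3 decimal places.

-130.889

b = Sxy/Sxx = 23343.16/1501.2 = 15.549667
a = ȳ − b·x̄ = 858.07 − 15.549667·63.6 = -130.888817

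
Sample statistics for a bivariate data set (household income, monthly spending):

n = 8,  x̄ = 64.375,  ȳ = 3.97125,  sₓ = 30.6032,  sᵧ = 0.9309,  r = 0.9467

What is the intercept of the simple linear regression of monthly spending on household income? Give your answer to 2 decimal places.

2.12

b = r · sᵧ/sₓ = 0.9467 · 0.9309/30.6032 = 0.028797
a = ȳ − b·x̄ = 3.97125 − 0.028797·64.375 = 2.117437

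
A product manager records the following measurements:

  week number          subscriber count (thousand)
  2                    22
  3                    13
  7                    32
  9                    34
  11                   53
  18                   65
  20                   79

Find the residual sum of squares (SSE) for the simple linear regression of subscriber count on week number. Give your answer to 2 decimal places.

181.59

n = 7, Σx = 70, Σy = 298, Σxy = 3946, Σx² = 988, Σy² = 16108
Sxx = Σx² − (Σx)²/n = 988 − 700 = 288
Sxy = Σxy − (Σx)(Σy)/n = 3946 − 2980 = 966
Syy = Σy² − (Σy)²/n = 16108 − 12686.285714 = 3421.714286
b = Sxy/Sxx = 966/288 = 3.354167
SSE = Syy − b·Sxy = 3421.714286 − 3.354167·966 = 181.589286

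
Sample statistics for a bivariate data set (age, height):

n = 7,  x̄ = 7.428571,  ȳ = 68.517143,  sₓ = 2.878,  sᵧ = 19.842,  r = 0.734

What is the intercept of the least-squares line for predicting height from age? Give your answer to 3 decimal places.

30.925

b = r · sᵧ/sₓ = 0.734 · 19.842/2.878 = 5.060468
a = ȳ − b·x̄ = 68.517143 − 5.060468·7.428571 = 30.925094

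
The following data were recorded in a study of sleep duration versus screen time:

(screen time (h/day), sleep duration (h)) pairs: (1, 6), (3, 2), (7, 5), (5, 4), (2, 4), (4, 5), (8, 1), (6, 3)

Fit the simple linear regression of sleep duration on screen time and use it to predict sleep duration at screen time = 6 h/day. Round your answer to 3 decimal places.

n = 8, Σx = 36, Σy = 30, Σxy = 121, Σx² = 204
Sxx = Σx² − (Σx)²/n = 204 − 162 = 42
Sxy = Σxy − (Σx)(Σy)/n = 121 − 135 = -14
b = Sxy/Sxx = -14/42 = -0.333333
a = ȳ − b·x̄ = 3.75 − (-0.333333)·4.5 = 5.25
ŷ(6) = a + b·6 = 5.25 + (-0.333333)·6 = 3.25

3.250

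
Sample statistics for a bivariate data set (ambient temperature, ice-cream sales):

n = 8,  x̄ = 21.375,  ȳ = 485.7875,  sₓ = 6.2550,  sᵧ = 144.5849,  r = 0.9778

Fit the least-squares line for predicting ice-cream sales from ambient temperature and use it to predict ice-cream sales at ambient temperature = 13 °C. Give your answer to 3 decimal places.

296.496

b = r · sᵧ/sₓ = 0.9778 · 144.5849/6.255 = 22.601937
a = ȳ − b·x̄ = 485.7875 − 22.601937·21.375 = 2.671099
ŷ(13) = a + b·13 = 2.671099 + 22.601937·13 = 296.496279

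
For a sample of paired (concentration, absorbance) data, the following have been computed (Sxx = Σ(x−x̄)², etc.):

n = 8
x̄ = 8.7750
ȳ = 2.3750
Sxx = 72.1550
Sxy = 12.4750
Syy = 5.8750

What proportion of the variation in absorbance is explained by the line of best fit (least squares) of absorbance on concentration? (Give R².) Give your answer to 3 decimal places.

R² = Sxy²/(Sxx·Syy) = (12.475)²/(72.155·5.875) = 0.367119

0.367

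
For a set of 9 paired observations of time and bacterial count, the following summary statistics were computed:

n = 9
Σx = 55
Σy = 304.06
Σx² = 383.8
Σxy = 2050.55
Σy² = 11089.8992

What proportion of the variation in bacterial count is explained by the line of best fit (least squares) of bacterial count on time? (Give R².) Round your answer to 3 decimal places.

0.950

Sxx = Σx² − (Σx)²/n = 383.8 − 336.111111 = 47.688889
Sxy = Σxy − (Σx)(Σy)/n = 2050.55 − 1858.144444 = 192.405556
Syy = Σy² − (Σy)²/n = 11089.8992 − 10272.498178 = 817.401022
R² = Sxy²/(Sxx·Syy) = (192.405556)²/(47.688889·817.401022) = 0.949692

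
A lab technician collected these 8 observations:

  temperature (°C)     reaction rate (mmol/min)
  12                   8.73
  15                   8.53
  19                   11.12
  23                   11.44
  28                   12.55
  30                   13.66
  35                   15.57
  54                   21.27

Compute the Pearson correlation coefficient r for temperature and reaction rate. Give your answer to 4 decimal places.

n = 8, Σx = 216, Σy = 102.87, Σxy = 3161.84, Σx² = 7084, Σy² = 1442.4377
Sxx = Σx² − (Σx)²/n = 7084 − 5832 = 1252
Sxy = Σxy − (Σx)(Σy)/n = 3161.84 − 2777.49 = 384.35
Syy = Σy² − (Σy)²/n = 1442.4377 − 1322.779612 = 119.658087
r = Sxy/√(Sxx·Syy) = 384.35/√(149811.92555) = 384.35/387.055455 = 0.993010

0.9930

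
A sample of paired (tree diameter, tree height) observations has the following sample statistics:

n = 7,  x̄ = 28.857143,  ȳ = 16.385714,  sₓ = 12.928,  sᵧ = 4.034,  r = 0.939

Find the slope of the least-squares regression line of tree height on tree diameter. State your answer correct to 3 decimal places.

0.293

b = r · sᵧ/sₓ = 0.939 · 4.034/12.928 = 0.293002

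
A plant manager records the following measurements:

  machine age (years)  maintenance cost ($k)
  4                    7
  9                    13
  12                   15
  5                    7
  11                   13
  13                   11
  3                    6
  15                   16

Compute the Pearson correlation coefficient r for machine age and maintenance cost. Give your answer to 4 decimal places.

n = 8, Σx = 72, Σy = 88, Σxy = 904, Σx² = 790, Σy² = 1074
Sxx = Σx² − (Σx)²/n = 790 − 648 = 142
Sxy = Σxy − (Σx)(Σy)/n = 904 − 792 = 112
Syy = Σy² − (Σy)²/n = 1074 − 968 = 106
r = Sxy/√(Sxx·Syy) = 112/√(15052) = 112/122.686593 = 0.912895

0.9129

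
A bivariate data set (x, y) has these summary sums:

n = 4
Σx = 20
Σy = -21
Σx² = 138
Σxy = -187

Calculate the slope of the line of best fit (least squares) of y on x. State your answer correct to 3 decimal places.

-2.158

Sxx = Σx² − (Σx)²/n = 138 − 100 = 38
Sxy = Σxy − (Σx)(Σy)/n = -187 − (-105) = -82
b = Sxy/Sxx = -82/38 = -2.157895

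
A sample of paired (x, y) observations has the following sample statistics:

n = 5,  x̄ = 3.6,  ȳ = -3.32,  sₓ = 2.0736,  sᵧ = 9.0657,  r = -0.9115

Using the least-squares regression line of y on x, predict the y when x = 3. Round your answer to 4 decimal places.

-0.9290

b = r · sᵧ/sₓ = -0.9115 · 9.0657/2.0736 = -3.985043
a = ȳ − b·x̄ = -3.32 − (-3.985043)·3.6 = 11.026155
ŷ(3) = a + b·3 = 11.026155 + (-3.985043)·3 = -0.928974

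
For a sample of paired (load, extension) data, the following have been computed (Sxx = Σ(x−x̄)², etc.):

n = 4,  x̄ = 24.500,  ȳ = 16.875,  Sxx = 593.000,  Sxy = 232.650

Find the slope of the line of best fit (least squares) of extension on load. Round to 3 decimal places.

0.392

b = Sxy/Sxx = 232.65/593 = 0.392327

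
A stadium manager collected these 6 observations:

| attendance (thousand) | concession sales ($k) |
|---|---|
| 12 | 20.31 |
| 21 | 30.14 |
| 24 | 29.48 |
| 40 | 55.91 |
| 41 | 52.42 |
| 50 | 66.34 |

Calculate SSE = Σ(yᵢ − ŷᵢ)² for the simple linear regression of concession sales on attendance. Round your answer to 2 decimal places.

30.59

n = 6, Σx = 188, Σy = 254.6, Σxy = 9286.8, Σx² = 6942, Σy² = 12464.7662
Sxx = Σx² − (Σx)²/n = 6942 − 5890.666667 = 1051.333333
Sxy = Σxy − (Σx)(Σy)/n = 9286.8 − 7977.466667 = 1309.333333
Syy = Σy² − (Σy)²/n = 12464.7662 − 10803.526667 = 1661.239533
b = Sxy/Sxx = 1309.333333/1051.333333 = 1.245403
SSE = Syy − b·Sxy = 1661.239533 − 1.245403·1309.333333 = 30.592313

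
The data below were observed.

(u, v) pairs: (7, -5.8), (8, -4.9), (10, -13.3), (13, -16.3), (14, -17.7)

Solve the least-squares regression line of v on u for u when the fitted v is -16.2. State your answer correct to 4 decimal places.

12.8693

n = 5, Σx = 52, Σy = -58, Σxy = -672.5, Σx² = 578
Sxx = Σx² − (Σx)²/n = 578 − 540.8 = 37.2
Sxy = Σxy − (Σx)(Σy)/n = -672.5 − (-603.2) = -69.3
b = Sxy/Sxx = -69.3/37.2 = -1.862903
a = ȳ − b·x̄ = -11.6 − (-1.862903)·10.4 = 7.774194
Set a + b·x = -16.2: x = (-16.2 − 7.774194) / (-1.862903) = 12.869264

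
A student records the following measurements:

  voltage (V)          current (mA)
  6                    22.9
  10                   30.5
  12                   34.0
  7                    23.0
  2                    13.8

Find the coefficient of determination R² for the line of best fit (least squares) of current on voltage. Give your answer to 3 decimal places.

n = 5, Σx = 37, Σy = 124.2, Σxy = 1039, Σx² = 333, Σy² = 3330.1
Sxx = Σx² − (Σx)²/n = 333 − 273.8 = 59.2
Sxy = Σxy − (Σx)(Σy)/n = 1039 − 919.08 = 119.92
Syy = Σy² − (Σy)²/n = 3330.1 − 3085.128 = 244.972
R² = Sxy²/(Sxx·Syy) = (119.92)²/(59.2·244.972) = 0.991620

0.992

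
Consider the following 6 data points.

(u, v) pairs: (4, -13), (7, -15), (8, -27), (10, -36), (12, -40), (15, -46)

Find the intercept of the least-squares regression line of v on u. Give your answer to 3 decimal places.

1.597

n = 6, Σx = 56, Σy = -177, Σxy = -1903, Σx² = 598
Sxx = Σx² − (Σx)²/n = 598 − 522.666667 = 75.333333
Sxy = Σxy − (Σx)(Σy)/n = -1903 − (-1652) = -251
b = Sxy/Sxx = -251/75.333333 = -3.331858
a = ȳ − b·x̄ = -29.5 − (-3.331858)·9.333333 = 1.597345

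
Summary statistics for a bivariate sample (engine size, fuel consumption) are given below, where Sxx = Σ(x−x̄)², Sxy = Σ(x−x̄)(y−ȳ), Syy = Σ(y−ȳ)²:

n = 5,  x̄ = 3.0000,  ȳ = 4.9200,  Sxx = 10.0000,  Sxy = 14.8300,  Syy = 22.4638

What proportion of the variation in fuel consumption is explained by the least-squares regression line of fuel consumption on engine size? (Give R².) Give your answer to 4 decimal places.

R² = Sxy²/(Sxx·Syy) = (14.83)²/(10·22.4638) = 0.979037

0.9790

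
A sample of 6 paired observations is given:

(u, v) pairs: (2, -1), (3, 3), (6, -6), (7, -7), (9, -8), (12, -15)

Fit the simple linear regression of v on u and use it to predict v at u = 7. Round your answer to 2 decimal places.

n = 6, Σx = 39, Σy = -34, Σxy = -330, Σx² = 323
Sxx = Σx² − (Σx)²/n = 323 − 253.5 = 69.5
Sxy = Σxy − (Σx)(Σy)/n = -330 − (-221) = -109
b = Sxy/Sxx = -109/69.5 = -1.568345
a = ȳ − b·x̄ = -5.666667 − (-1.568345)·6.5 = 4.527578
ŷ(7) = a + b·7 = 4.527578 + (-1.568345)·7 = -6.450839

-6.45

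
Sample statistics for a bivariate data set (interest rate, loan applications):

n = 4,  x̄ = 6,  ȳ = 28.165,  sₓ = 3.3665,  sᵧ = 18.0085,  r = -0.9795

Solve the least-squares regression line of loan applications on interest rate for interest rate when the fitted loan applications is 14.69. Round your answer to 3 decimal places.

8.572

b = r · sᵧ/sₓ = -0.9795 · 18.0085/3.3665 = -5.239663
a = ȳ − b·x̄ = 28.165 − (-5.239663)·6 = 59.602978
Set a + b·x = 14.69: x = (14.69 − 59.602978) / (-5.239663) = 8.571730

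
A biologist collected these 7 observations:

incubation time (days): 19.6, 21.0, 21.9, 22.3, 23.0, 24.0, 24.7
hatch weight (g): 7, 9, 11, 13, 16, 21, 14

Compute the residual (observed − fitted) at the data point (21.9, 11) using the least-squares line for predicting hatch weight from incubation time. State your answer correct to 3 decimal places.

n = 7, Σx = 156.5, Σy = 91, Σxy = 2074.8, Σx² = 3517.15
Sxx = Σx² − (Σx)²/n = 3517.15 − 3498.892857 = 18.257143
Sxy = Σxy − (Σx)(Σy)/n = 2074.8 − 2034.5 = 40.3
b = Sxy/Sxx = 40.3/18.257143 = 2.207355
a = ȳ − b·x̄ = 13 − 2.207355·22.357143 = -36.350156
ŷ(21.9) = -36.350156 + 2.207355·21.9 = 11.990923
residual = y − ŷ = 11 − 11.990923 = -0.990923

-0.991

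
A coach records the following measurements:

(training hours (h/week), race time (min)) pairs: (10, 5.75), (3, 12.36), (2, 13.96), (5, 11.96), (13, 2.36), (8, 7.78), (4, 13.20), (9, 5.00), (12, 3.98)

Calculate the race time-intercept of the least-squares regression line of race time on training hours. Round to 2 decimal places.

16.45

n = 9, Σx = 66, Σy = 76.35, Σxy = 420.78, Σx² = 612
Sxx = Σx² − (Σx)²/n = 612 − 484 = 128
Sxy = Σxy − (Σx)(Σy)/n = 420.78 − 559.9 = -139.12
b = Sxy/Sxx = -139.12/128 = -1.086875
a = ȳ − b·x̄ = 8.483333 − (-1.086875)·7.333333 = 16.45375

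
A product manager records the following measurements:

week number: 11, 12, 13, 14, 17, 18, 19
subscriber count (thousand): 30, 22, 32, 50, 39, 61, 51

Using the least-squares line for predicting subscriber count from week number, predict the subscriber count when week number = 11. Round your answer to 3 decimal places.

27.233

n = 7, Σx = 104, Σy = 285, Σxy = 4440, Σx² = 1604
Sxx = Σx² − (Σx)²/n = 1604 − 1545.142857 = 58.857143
Sxy = Σxy − (Σx)(Σy)/n = 4440 − 4234.285714 = 205.714286
b = Sxy/Sxx = 205.714286/58.857143 = 3.495146
a = ȳ − b·x̄ = 40.714286 − 3.495146·14.857143 = -11.213592
ŷ(11) = a + b·11 = -11.213592 + 3.495146·11 = 27.233010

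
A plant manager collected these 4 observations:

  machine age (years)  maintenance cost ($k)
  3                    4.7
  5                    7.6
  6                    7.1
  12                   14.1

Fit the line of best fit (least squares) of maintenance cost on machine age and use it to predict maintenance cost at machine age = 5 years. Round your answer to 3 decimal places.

6.837

n = 4, Σx = 26, Σy = 33.5, Σxy = 263.9, Σx² = 214
Sxx = Σx² − (Σx)²/n = 214 − 169 = 45
Sxy = Σxy − (Σx)(Σy)/n = 263.9 − 217.75 = 46.15
b = Sxy/Sxx = 46.15/45 = 1.025556
a = ȳ − b·x̄ = 8.375 − 1.025556·6.5 = 1.708889
ŷ(5) = a + b·5 = 1.708889 + 1.025556·5 = 6.836667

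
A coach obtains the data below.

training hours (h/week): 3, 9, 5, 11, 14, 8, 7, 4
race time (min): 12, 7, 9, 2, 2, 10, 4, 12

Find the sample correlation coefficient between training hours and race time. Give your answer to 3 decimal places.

n = 8, Σx = 61, Σy = 58, Σxy = 350, Σx² = 561, Σy² = 542
Sxx = Σx² − (Σx)²/n = 561 − 465.125 = 95.875
Sxy = Σxy − (Σx)(Σy)/n = 350 − 442.25 = -92.25
Syy = Σy² − (Σy)²/n = 542 − 420.5 = 121.5
r = Sxy/√(Sxx·Syy) = -92.25/√(11648.8125) = -92.25/107.929665 = -0.854723

-0.855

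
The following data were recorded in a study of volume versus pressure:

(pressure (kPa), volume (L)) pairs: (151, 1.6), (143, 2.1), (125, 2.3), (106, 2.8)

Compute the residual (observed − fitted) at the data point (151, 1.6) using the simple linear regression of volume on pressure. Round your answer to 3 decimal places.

n = 4, Σx = 525, Σy = 8.8, Σxy = 1126.2, Σx² = 70111
Sxx = Σx² − (Σx)²/n = 70111 − 68906.25 = 1204.75
Sxy = Σxy − (Σx)(Σy)/n = 1126.2 − 1155 = -28.8
b = Sxy/Sxx = -28.8/1204.75 = -0.023905
a = ȳ − b·x̄ = 2.2 − (-0.023905)·131.25 = 5.337580
ŷ(151) = 5.337580 + (-0.023905)·151 = 1.727869
residual = y − ŷ = 1.6 − 1.727869 = -0.127869

-0.128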